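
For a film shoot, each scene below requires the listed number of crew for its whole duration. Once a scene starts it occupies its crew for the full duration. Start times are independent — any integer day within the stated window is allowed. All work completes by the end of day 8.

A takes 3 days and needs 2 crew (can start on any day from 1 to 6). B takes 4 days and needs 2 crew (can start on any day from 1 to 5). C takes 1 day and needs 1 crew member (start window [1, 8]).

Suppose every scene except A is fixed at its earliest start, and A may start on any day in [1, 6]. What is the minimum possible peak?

3

A@1: d1:5  d2:4  d3:4  d4:2  d5:0  d6:0  d7:0  d8:0 → peak 5
A@2: d1:3  d2:4  d3:4  d4:4  d5:0  d6:0  d7:0  d8:0 → peak 4
A@3: d1:3  d2:2  d3:4  d4:4  d5:2  d6:0  d7:0  d8:0 → peak 4
A@4: d1:3  d2:2  d3:2  d4:4  d5:2  d6:2  d7:0  d8:0 → peak 4
A@5: d1:3  d2:2  d3:2  d4:2  d5:2  d6:2  d7:2  d8:0 → peak 3
A@6: d1:3  d2:2  d3:2  d4:2  d5:0  d6:2  d7:2  d8:2 → peak 3
Best is A@5, peak 3.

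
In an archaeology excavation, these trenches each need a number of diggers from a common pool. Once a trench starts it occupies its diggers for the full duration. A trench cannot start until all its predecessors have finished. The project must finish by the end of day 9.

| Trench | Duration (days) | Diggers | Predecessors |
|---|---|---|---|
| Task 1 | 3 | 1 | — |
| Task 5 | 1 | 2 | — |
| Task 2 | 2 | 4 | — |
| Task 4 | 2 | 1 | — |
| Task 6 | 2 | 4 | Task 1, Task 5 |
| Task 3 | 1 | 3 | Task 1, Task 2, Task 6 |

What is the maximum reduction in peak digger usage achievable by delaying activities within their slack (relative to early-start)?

Early-start peak: d1:8  d2:6  d3:1  d4:4  d5:4  d6:3  d7:0  d8:0  d9:0 ⇒ 8.
Leveled (Task 1@1, Task 5@1, Task 2@4, Task 4@1, Task 6@6, Task 3@8): d1:4  d2:2  d3:1  d4:4  d5:4  d6:4  d7:4  d8:3  d9:0 ⇒ 4.
Reduction 8 − 4 = 4.

4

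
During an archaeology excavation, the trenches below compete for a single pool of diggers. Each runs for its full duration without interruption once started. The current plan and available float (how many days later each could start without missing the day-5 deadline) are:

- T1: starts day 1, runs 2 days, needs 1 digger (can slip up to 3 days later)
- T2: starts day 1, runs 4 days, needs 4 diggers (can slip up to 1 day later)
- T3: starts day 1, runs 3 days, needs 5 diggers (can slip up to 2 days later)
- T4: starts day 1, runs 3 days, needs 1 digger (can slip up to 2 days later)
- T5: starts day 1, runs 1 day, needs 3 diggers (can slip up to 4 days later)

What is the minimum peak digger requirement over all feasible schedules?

Early-start (T1@1, T2@1, T3@1, T4@1, T5@1) gives peak 14: d1:14  d2:11  d3:10  d4:4  d5:0.
Shift T4→3, T5→4.
Schedule T1@1, T2@1, T3@1, T4@3, T5@4: d1:10  d2:10  d3:10  d4:8  d5:1 — peak 10.

10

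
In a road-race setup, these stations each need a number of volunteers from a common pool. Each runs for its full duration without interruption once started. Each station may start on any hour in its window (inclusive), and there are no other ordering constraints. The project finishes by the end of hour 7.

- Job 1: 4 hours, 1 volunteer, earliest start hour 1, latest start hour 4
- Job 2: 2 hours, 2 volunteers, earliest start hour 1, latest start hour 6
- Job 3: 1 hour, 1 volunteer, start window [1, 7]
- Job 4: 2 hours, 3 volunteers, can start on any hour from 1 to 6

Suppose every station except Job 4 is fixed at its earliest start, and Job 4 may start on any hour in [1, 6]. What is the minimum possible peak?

Job 4@1: h1:7  h2:6  h3:1  h4:1  h5:0  h6:0  h7:0 → peak 7
Job 4@2: h1:4  h2:6  h3:4  h4:1  h5:0  h6:0  h7:0 → peak 6
Job 4@3: h1:4  h2:3  h3:4  h4:4  h5:0  h6:0  h7:0 → peak 4
Job 4@4: h1:4  h2:3  h3:1  h4:4  h5:3  h6:0  h7:0 → peak 4
Job 4@5: h1:4  h2:3  h3:1  h4:1  h5:3  h6:3  h7:0 → peak 4
Job 4@6: h1:4  h2:3  h3:1  h4:1  h5:0  h6:3  h7:3 → peak 4
Best is Job 4@3, peak 4.

4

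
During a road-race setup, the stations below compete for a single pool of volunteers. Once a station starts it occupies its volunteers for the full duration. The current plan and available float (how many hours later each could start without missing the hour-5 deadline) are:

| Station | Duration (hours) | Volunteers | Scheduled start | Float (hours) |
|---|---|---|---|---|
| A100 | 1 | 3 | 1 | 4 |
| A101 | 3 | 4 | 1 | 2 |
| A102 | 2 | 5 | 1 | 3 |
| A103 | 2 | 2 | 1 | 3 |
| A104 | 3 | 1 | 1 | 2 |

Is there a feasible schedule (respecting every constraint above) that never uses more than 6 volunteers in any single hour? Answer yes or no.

Total volunteer-hours = 32; over 5 hours the average is 32/5 > 6, so some hour must exceed 6.

no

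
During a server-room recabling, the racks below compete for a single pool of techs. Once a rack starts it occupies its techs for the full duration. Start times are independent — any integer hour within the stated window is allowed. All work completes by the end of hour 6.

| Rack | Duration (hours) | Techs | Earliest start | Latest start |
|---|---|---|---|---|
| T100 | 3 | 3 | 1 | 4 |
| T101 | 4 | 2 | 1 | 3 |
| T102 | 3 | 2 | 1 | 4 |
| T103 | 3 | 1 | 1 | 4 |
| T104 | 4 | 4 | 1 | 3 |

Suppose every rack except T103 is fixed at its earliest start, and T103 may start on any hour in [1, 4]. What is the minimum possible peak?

11

T103@1: h1:12  h2:12  h3:12  h4:6  h5:0  h6:0 → peak 12
T103@2: h1:11  h2:12  h3:12  h4:7  h5:0  h6:0 → peak 12
T103@3: h1:11  h2:11  h3:12  h4:7  h5:1  h6:0 → peak 12
T103@4: h1:11  h2:11  h3:11  h4:7  h5:1  h6:1 → peak 11
Best is T103@4, peak 11.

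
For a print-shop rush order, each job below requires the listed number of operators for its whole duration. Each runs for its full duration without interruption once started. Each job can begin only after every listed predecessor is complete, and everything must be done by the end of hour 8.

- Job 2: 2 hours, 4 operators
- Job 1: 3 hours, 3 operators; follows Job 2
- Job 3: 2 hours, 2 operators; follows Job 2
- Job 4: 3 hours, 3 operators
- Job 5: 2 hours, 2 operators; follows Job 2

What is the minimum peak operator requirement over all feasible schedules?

5

Early-start (Job 2@1, Job 1@3, Job 3@3, Job 4@1, Job 5@3) gives peak 10: h1:7  h2:7  h3:10  h4:7  h5:3  h6:0  h7:0  h8:0.
Shift Job 4→6, Job 5→5.
Schedule Job 2@1, Job 1@3, Job 3@3, Job 4@6, Job 5@5: h1:4  h2:4  h3:5  h4:5  h5:5  h6:5  h7:3  h8:3 — peak 5.
Total operator-hours = 34 over 8 hours ⇒ peak ≥ ⌈34/8⌉ = 5, so 5 is optimal.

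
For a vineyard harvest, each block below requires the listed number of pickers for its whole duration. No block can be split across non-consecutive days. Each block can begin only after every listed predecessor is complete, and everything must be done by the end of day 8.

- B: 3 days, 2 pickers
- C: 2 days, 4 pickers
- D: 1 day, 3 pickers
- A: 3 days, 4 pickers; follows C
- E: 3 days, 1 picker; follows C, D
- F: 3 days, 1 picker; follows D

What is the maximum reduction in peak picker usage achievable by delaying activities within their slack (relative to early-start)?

Early-start peak: d1:9  d2:7  d3:8  d4:6  d5:5  d6:0  d7:0  d8:0 ⇒ 9.
Leveled (B@1, C@4, D@1, A@6, E@6, F@2): d1:5  d2:3  d3:3  d4:5  d5:4  d6:5  d7:5  d8:5 ⇒ 5.
Reduction 9 − 5 = 4.

4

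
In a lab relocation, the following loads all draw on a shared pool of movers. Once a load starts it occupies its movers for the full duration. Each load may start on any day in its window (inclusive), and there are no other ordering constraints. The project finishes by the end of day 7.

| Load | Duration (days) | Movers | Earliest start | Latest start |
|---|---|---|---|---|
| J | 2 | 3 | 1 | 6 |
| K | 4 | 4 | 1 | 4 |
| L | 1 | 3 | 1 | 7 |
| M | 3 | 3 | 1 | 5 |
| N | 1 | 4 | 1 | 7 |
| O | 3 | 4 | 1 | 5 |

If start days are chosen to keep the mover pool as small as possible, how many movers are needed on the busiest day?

Early-start (J@1, K@1, L@1, M@1, N@1, O@1) gives peak 21: d1:21  d2:14  d3:11  d4:4  d5:0  d6:0  d7:0.
Shift L→3, M→4, N→7, O→5.
Schedule J@1, K@1, L@3, M@4, N@7, O@5: d1:7  d2:7  d3:7  d4:7  d5:7  d6:7  d7:8 — peak 8.
Total mover-days = 50 over 7 days ⇒ peak ≥ ⌈50/7⌉ = 8, so 8 is optimal.

8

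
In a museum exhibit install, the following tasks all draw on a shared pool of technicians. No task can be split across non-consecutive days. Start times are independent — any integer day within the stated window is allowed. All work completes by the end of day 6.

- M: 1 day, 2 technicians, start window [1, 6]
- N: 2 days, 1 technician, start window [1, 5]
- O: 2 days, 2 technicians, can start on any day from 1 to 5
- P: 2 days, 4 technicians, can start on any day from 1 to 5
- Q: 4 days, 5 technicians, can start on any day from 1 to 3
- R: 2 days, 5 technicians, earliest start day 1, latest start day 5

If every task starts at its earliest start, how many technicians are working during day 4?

At early start, day 4 has: Q.
Demand: 5 = 5.

5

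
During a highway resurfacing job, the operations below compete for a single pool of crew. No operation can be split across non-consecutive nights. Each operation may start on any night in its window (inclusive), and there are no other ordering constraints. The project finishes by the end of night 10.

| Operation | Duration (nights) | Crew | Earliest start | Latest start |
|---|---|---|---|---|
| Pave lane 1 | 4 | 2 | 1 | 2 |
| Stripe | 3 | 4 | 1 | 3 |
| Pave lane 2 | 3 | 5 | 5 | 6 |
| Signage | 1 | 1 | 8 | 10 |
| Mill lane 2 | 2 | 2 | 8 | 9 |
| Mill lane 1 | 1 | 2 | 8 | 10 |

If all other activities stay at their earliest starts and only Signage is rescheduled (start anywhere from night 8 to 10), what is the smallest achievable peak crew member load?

6

Signage@8: n1:6  n2:6  n3:6  n4:2  n5:5  n6:5  n7:5  n8:5  n9:2  n10:0 → peak 6
Signage@9: n1:6  n2:6  n3:6  n4:2  n5:5  n6:5  n7:5  n8:4  n9:3  n10:0 → peak 6
Signage@10: n1:6  n2:6  n3:6  n4:2  n5:5  n6:5  n7:5  n8:4  n9:2  n10:1 → peak 6
Best is Signage@8, peak 6.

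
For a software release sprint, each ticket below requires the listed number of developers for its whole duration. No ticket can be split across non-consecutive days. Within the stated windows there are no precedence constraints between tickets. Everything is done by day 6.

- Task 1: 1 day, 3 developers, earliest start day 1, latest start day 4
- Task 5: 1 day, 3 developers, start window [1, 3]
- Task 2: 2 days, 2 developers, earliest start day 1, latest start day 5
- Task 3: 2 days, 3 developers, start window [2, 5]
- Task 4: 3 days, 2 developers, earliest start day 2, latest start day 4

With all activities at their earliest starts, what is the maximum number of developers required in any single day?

8

Early-start schedule: Task 1@1, Task 5@1, Task 2@1, Task 3@2, Task 4@2.
Load per day: day 1: 8, day 2: 7, day 3: 5, day 4: 2, day 5: 0, day 6: 0.
Peak is 8.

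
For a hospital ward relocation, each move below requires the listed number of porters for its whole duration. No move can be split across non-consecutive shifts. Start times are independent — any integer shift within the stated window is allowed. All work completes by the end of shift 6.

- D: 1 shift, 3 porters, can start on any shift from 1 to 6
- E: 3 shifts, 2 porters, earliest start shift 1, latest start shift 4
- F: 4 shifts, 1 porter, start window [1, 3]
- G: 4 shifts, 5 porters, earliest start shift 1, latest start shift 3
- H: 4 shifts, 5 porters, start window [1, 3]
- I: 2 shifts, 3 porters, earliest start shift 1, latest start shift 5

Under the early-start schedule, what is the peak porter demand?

Early-start schedule: D@1, E@1, F@1, G@1, H@1, I@1.
Load per shift: shift 1: 19, shift 2: 16, shift 3: 13, shift 4: 11, shift 5: 0, shift 6: 0.
Peak is 19.

19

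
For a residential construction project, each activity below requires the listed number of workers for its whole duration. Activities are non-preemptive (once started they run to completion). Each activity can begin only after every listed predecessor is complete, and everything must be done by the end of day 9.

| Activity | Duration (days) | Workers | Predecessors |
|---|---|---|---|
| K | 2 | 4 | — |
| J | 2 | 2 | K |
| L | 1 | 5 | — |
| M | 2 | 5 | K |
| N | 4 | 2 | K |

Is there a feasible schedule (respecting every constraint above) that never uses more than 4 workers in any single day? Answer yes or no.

The minimum achievable peak is 5; 4 < 5, so no feasible schedule stays within the cap.

no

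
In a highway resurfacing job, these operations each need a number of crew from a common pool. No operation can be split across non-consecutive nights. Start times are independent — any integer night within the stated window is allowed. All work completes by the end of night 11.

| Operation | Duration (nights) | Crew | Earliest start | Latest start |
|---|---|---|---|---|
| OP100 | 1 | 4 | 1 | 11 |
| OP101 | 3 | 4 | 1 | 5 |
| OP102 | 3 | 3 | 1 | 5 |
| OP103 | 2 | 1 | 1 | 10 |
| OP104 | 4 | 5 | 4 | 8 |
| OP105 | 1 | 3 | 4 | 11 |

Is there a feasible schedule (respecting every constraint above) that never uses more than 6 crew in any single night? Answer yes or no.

Schedule OP100@1, OP101@2, OP102@5, OP103@1, OP104@8, OP105@5: n1:5  n2:5  n3:4  n4:4  n5:6  n6:3  n7:3  n8:5  n9:5  n10:5  n11:5 — peak 6 ≤ 6.

yes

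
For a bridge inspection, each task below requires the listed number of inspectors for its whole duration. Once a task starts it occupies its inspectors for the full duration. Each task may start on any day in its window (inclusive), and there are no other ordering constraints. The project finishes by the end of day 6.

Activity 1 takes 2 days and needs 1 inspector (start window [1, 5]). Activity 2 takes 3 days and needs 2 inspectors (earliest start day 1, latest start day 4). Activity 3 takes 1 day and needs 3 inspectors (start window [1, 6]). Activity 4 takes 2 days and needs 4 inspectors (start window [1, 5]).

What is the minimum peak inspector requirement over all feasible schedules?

4

Early-start (Activity 1@1, Activity 2@1, Activity 3@1, Activity 4@1) gives peak 10: d1:10  d2:7  d3:2  d4:0  d5:0  d6:0.
Shift Activity 3→4, Activity 4→5.
Schedule Activity 1@1, Activity 2@1, Activity 3@4, Activity 4@5: d1:3  d2:3  d3:2  d4:3  d5:4  d6:4 — peak 4.
Total inspector-days = 19 over 6 days ⇒ peak ≥ ⌈19/6⌉ = 4, so 4 is optimal.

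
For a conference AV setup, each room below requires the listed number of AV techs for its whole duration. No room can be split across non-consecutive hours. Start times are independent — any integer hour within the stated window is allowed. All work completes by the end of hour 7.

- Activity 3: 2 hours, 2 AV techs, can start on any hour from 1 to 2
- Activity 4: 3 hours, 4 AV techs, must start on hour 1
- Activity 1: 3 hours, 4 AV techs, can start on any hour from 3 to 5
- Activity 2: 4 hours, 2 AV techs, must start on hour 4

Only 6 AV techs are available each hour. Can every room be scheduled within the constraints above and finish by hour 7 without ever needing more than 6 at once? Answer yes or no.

yes

Schedule Activity 3@1, Activity 4@1, Activity 1@4, Activity 2@4: h1:6  h2:6  h3:4  h4:6  h5:6  h6:6  h7:2 — peak 6 ≤ 6.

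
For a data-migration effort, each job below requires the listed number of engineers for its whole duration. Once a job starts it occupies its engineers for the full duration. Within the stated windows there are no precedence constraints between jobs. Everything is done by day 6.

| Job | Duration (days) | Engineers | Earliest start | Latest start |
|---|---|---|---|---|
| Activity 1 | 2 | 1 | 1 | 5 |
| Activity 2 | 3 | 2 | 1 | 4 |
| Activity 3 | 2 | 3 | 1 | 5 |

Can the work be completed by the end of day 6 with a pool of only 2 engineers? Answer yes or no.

no

Total engineer-days = 14; over 6 days the average is 14/6 > 2, so some day must exceed 2.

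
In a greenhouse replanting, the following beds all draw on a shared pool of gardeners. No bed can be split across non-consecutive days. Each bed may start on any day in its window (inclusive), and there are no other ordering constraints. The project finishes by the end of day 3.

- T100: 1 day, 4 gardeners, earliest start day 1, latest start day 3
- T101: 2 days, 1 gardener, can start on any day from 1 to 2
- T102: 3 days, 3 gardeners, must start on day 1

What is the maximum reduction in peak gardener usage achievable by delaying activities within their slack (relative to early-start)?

Early-start peak: d1:8  d2:4  d3:3 ⇒ 8.
Leveled (T100@1, T101@2, T102@1): d1:7  d2:4  d3:4 ⇒ 7.
Reduction 8 − 7 = 1.

1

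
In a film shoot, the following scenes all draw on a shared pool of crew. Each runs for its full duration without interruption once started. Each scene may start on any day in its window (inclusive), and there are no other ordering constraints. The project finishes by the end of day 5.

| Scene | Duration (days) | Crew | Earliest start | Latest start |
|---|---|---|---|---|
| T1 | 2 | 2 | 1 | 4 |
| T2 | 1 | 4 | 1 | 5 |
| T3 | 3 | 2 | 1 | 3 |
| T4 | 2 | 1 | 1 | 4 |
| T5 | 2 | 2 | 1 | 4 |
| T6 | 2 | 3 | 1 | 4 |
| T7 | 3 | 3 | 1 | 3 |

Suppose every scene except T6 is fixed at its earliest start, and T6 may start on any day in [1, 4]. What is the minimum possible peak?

T6@1: d1:17  d2:13  d3:5  d4:0  d5:0 → peak 17
T6@2: d1:14  d2:13  d3:8  d4:0  d5:0 → peak 14
T6@3: d1:14  d2:10  d3:8  d4:3  d5:0 → peak 14
T6@4: d1:14  d2:10  d3:5  d4:3  d5:3 → peak 14
Best is T6@2, peak 14.

14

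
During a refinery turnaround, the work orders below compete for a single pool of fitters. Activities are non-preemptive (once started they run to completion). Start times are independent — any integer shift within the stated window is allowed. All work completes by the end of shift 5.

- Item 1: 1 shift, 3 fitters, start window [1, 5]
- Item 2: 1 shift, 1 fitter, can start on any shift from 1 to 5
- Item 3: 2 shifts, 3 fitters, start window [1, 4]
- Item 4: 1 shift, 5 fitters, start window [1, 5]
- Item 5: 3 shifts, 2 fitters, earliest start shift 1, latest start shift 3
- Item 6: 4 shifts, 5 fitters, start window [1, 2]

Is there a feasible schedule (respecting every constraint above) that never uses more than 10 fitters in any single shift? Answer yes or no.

Schedule Item 1@1, Item 2@1, Item 3@1, Item 4@4, Item 5@1, Item 6@2: s1:9  s2:10  s3:7  s4:10  s5:5 — peak 10 ≤ 10.

yes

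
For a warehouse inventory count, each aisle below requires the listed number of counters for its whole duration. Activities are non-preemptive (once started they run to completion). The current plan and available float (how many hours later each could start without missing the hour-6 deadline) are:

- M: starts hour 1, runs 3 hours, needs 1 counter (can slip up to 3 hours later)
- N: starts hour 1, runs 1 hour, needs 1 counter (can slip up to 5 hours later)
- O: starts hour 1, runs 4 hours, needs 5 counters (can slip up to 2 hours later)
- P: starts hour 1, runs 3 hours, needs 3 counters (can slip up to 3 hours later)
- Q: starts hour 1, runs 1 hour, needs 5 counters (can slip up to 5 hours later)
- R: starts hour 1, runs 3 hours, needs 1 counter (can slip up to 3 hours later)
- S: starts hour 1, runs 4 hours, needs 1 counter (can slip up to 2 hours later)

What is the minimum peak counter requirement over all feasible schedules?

Early-start (M@1, N@1, O@1, P@1, Q@1, R@1, S@1) gives peak 17: h1:17  h2:11  h3:11  h4:6  h5:0  h6:0.
Shift P→4, Q→5.
Schedule M@1, N@1, O@1, P@4, Q@5, R@1, S@1: h1:9  h2:8  h3:8  h4:9  h5:8  h6:3 — peak 9.

9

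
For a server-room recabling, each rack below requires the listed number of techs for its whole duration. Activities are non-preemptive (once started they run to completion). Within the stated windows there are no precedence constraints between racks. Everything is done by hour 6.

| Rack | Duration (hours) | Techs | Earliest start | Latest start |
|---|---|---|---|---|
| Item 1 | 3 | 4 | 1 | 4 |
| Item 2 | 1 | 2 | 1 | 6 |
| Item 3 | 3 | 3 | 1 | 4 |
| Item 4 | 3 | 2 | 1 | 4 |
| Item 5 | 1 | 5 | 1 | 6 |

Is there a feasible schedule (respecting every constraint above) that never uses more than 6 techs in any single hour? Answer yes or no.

The minimum achievable peak is 7; 6 < 7, so no feasible schedule stays within the cap.

no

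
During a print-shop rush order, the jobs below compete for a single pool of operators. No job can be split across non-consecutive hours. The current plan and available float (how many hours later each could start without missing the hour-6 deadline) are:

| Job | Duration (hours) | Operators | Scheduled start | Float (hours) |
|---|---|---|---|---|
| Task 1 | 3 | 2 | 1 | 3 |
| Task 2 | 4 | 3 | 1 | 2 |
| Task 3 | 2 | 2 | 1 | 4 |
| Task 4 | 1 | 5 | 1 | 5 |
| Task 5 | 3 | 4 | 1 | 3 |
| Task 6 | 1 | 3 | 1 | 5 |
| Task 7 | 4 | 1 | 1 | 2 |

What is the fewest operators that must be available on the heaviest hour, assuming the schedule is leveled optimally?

Early-start (Task 1@1, Task 2@1, Task 3@1, Task 4@1, Task 5@1, Task 6@1, Task 7@1) gives peak 20: h1:20  h2:12  h3:10  h4:4  h5:0  h6:0.
Shift Task 2→2, Task 3→2, Task 5→4, Task 6→6.
Schedule Task 1@1, Task 2@2, Task 3@2, Task 4@1, Task 5@4, Task 6@6, Task 7@1: h1:8  h2:8  h3:8  h4:8  h5:7  h6:7 — peak 8.
Total operator-hours = 46 over 6 hours ⇒ peak ≥ ⌈46/6⌉ = 8, so 8 is optimal.

8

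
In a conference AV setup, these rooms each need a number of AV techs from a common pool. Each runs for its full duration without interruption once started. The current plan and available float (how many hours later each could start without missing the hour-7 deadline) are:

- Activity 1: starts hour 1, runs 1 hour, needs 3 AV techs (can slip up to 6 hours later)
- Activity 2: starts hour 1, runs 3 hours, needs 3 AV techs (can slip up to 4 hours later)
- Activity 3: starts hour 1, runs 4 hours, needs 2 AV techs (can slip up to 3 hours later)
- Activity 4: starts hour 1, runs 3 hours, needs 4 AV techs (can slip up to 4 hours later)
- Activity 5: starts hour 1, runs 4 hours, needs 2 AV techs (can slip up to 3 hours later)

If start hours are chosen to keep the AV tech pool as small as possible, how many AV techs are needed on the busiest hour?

Early-start (Activity 1@1, Activity 2@1, Activity 3@1, Activity 4@1, Activity 5@1) gives peak 14: h1:14  h2:11  h3:11  h4:4  h5:0  h6:0  h7:0.
Shift Activity 2→2, Activity 4→5.
Schedule Activity 1@1, Activity 2@2, Activity 3@1, Activity 4@5, Activity 5@1: h1:7  h2:7  h3:7  h4:7  h5:4  h6:4  h7:4 — peak 7.

7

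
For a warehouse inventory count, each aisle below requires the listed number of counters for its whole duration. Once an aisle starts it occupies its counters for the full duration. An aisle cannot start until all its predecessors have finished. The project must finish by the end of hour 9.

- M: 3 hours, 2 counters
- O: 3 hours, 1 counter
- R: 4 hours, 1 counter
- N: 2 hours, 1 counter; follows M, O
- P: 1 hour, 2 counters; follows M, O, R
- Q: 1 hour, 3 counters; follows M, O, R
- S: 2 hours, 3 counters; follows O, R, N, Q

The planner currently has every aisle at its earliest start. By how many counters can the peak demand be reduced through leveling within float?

2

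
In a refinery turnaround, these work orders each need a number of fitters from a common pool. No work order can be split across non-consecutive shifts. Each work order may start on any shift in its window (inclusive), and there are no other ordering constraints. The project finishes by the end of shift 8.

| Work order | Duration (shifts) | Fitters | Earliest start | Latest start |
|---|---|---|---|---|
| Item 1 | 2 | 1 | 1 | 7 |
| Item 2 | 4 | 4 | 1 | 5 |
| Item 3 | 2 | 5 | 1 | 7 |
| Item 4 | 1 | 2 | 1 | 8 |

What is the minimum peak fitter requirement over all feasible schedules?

5

Early-start (Item 1@1, Item 2@1, Item 3@1, Item 4@1) gives peak 12: s1:12  s2:10  s3:4  s4:4  s5:0  s6:0  s7:0  s8:0.
Shift Item 3→5, Item 4→7.
Schedule Item 1@1, Item 2@1, Item 3@5, Item 4@7: s1:5  s2:5  s3:4  s4:4  s5:5  s6:5  s7:2  s8:0 — peak 5.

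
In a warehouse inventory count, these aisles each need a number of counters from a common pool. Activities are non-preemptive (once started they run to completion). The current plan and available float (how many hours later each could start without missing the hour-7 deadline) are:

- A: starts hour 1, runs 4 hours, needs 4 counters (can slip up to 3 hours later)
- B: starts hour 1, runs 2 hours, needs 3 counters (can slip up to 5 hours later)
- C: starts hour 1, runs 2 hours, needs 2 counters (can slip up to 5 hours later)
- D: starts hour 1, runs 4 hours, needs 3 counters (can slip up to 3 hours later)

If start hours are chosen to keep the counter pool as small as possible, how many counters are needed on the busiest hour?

Early-start (A@1, B@1, C@1, D@1) gives peak 12: h1:12  h2:12  h3:7  h4:7  h5:0  h6:0  h7:0.
Shift C→5, D→3.
Schedule A@1, B@1, C@5, D@3: h1:7  h2:7  h3:7  h4:7  h5:5  h6:5  h7:0 — peak 7.

7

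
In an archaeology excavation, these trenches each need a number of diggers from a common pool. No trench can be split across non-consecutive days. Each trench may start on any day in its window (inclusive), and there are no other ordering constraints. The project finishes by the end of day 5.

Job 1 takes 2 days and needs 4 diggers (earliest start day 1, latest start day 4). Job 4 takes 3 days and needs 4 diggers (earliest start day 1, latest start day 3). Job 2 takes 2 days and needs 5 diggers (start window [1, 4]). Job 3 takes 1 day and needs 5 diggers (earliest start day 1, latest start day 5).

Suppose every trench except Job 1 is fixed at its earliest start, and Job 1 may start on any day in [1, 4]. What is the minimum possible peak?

Job 1@1: d1:18  d2:13  d3:4  d4:0  d5:0 → peak 18
Job 1@2: d1:14  d2:13  d3:8  d4:0  d5:0 → peak 14
Job 1@3: d1:14  d2:9  d3:8  d4:4  d5:0 → peak 14
Job 1@4: d1:14  d2:9  d3:4  d4:4  d5:4 → peak 14
Best is Job 1@2, peak 14.

14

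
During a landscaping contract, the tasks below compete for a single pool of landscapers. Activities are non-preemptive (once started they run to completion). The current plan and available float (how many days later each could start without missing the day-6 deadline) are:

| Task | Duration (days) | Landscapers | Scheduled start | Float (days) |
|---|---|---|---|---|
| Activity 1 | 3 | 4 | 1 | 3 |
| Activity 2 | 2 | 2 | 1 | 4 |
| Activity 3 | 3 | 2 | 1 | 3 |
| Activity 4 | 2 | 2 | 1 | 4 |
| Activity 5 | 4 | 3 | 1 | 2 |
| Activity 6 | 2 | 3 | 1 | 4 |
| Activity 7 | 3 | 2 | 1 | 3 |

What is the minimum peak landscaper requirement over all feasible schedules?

9

Early-start (Activity 1@1, Activity 2@1, Activity 3@1, Activity 4@1, Activity 5@1, Activity 6@1, Activity 7@1) gives peak 18: d1:18  d2:18  d3:11  d4:3  d5:0  d6:0.
Shift Activity 3→3, Activity 4→4, Activity 6→5, Activity 7→4.
Schedule Activity 1@1, Activity 2@1, Activity 3@3, Activity 4@4, Activity 5@1, Activity 6@5, Activity 7@4: d1:9  d2:9  d3:9  d4:9  d5:9  d6:5 — peak 9.
Total landscaper-days = 50 over 6 days ⇒ peak ≥ ⌈50/6⌉ = 9, so 9 is optimal.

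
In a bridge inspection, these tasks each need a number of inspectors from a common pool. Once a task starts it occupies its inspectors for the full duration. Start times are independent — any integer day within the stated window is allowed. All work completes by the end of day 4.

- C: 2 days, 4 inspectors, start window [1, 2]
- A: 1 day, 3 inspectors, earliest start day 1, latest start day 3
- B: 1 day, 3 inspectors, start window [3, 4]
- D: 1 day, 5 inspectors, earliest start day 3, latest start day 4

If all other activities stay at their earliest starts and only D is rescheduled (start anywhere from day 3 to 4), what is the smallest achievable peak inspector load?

7

D@3: d1:7  d2:4  d3:8  d4:0 → peak 8
D@4: d1:7  d2:4  d3:3  d4:5 → peak 7
Best is D@4, peak 7.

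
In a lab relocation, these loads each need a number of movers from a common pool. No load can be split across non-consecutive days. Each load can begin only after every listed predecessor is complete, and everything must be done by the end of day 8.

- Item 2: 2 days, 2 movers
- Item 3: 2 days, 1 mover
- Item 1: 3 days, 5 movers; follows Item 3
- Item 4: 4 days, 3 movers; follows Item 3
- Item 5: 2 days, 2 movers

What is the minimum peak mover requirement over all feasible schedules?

Schedule Item 2@1, Item 3@1, Item 1@3, Item 4@3, Item 5@1: d1:5  d2:5  d3:8  d4:8  d5:8  d6:3  d7:0  d8:0 — peak 8.

8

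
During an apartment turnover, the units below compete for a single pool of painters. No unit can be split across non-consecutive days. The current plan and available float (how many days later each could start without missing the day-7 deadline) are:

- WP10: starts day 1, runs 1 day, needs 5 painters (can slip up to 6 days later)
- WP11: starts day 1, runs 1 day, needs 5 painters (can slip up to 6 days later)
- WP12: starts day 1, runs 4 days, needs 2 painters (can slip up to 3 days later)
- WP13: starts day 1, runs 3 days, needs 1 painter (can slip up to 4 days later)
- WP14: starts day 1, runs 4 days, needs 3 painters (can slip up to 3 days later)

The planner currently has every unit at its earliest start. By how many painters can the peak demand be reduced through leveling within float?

10

Early-start peak: d1:16  d2:6  d3:6  d4:5  d5:0  d6:0  d7:0 ⇒ 16.
Leveled (WP10@1, WP11@2, WP12@3, WP13@1, WP14@3): d1:6  d2:6  d3:6  d4:5  d5:5  d6:5  d7:0 ⇒ 6.
Reduction 16 − 6 = 10.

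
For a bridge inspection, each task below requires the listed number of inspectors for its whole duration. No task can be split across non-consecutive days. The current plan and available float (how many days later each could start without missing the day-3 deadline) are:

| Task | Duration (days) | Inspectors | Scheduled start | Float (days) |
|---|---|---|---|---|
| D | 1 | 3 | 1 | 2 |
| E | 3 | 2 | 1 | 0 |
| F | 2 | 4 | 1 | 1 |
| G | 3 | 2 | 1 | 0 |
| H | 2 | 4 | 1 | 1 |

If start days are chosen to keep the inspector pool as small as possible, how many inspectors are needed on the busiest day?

Early-start (D@1, E@1, F@1, G@1, H@1) gives peak 15: d1:15  d2:12  d3:4.
Shift H→2.
Schedule D@1, E@1, F@1, G@1, H@2: d1:11  d2:12  d3:8 — peak 12.
No arrangement of the 12 feasible schedules does better.

12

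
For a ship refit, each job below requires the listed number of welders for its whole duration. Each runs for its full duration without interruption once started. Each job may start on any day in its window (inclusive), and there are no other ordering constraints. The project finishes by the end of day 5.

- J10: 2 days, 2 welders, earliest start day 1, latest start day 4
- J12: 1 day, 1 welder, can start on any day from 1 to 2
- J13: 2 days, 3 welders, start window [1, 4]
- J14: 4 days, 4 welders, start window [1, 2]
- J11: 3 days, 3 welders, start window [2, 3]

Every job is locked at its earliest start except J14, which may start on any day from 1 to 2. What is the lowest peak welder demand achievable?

J14@1: d1:10  d2:12  d3:7  d4:7  d5:0 → peak 12
J14@2: d1:6  d2:12  d3:7  d4:7  d5:4 → peak 12
Best is J14@1, peak 12.

12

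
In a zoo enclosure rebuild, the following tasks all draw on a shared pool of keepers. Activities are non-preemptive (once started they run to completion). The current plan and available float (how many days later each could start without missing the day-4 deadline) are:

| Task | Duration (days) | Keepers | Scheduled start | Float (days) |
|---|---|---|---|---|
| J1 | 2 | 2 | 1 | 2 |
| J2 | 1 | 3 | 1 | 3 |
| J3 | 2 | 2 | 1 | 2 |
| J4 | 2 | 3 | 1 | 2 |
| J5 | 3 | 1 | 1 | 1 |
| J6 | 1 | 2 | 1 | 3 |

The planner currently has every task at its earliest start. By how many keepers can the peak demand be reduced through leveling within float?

Early-start peak: d1:13  d2:8  d3:1  d4:0 ⇒ 13.
Leveled (J1@1, J2@1, J3@2, J4@3, J5@1, J6@4): d1:6  d2:5  d3:6  d4:5 ⇒ 6.
Reduction 13 − 6 = 7.

7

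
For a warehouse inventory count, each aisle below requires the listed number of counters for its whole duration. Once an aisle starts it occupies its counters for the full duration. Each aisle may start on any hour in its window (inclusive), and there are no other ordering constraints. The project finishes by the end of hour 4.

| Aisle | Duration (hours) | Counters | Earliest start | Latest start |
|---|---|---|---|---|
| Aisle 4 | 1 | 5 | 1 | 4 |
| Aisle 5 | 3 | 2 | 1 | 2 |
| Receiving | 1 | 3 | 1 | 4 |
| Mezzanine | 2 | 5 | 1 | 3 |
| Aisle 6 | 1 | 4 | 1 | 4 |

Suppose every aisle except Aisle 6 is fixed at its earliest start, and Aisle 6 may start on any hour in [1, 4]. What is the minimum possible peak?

15

Aisle 6@1: h1:19  h2:7  h3:2  h4:0 → peak 19
Aisle 6@2: h1:15  h2:11  h3:2  h4:0 → peak 15
Aisle 6@3: h1:15  h2:7  h3:6  h4:0 → peak 15
Aisle 6@4: h1:15  h2:7  h3:2  h4:4 → peak 15
Best is Aisle 6@2, peak 15.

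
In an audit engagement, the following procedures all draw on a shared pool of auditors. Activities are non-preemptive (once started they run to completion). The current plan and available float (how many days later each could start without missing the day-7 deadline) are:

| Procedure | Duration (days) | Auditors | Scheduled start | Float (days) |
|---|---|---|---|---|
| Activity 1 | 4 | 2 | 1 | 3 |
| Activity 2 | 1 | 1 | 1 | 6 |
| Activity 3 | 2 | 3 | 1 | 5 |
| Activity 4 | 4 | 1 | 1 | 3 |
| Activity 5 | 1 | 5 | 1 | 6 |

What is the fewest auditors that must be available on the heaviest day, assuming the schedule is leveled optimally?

5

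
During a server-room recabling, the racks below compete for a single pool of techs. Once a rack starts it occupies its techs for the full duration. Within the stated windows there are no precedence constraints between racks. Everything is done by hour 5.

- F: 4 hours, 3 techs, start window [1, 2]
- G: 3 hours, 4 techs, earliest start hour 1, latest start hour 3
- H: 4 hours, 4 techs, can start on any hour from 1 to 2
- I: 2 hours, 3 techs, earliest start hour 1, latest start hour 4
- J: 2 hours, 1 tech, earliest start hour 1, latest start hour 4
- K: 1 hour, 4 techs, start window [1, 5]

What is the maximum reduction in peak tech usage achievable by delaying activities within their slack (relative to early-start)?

8

Early-start peak: h1:19  h2:15  h3:11  h4:7  h5:0 ⇒ 19.
Leveled (F@1, G@1, H@1, I@4, J@4, K@5): h1:11  h2:11  h3:11  h4:11  h5:8 ⇒ 11.
Reduction 19 − 11 = 8.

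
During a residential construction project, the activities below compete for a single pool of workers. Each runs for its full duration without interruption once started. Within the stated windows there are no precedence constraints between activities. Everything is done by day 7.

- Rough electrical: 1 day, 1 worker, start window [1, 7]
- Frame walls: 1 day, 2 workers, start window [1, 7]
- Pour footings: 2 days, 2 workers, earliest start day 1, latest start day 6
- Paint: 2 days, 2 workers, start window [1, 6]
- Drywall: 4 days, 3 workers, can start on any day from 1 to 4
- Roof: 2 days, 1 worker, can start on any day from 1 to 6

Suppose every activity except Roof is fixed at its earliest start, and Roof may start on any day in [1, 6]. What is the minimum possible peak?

10

Roof@1: d1:11  d2:8  d3:3  d4:3  d5:0  d6:0  d7:0 → peak 11
Roof@2: d1:10  d2:8  d3:4  d4:3  d5:0  d6:0  d7:0 → peak 10
Roof@3: d1:10  d2:7  d3:4  d4:4  d5:0  d6:0  d7:0 → peak 10
Roof@4: d1:10  d2:7  d3:3  d4:4  d5:1  d6:0  d7:0 → peak 10
Roof@5: d1:10  d2:7  d3:3  d4:3  d5:1  d6:1  d7:0 → peak 10
Roof@6: d1:10  d2:7  d3:3  d4:3  d5:0  d6:1  d7:1 → peak 10
Best is Roof@2, peak 10.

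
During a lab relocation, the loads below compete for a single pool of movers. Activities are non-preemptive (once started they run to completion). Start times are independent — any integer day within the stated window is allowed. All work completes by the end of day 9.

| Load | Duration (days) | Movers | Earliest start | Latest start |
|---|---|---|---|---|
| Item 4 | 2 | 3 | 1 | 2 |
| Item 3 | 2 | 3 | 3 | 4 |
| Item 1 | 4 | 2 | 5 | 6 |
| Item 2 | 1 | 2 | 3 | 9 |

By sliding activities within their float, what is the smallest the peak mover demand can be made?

Early-start (Item 4@1, Item 3@3, Item 1@5, Item 2@3) gives peak 5: d1:3  d2:3  d3:5  d4:3  d5:2  d6:2  d7:2  d8:2  d9:0.
Shift Item 2→9.
Schedule Item 4@1, Item 3@3, Item 1@5, Item 2@9: d1:3  d2:3  d3:3  d4:3  d5:2  d6:2  d7:2  d8:2  d9:2 — peak 3.
Total mover-days = 22 over 9 days ⇒ peak ≥ ⌈22/9⌉ = 3, so 3 is optimal.

3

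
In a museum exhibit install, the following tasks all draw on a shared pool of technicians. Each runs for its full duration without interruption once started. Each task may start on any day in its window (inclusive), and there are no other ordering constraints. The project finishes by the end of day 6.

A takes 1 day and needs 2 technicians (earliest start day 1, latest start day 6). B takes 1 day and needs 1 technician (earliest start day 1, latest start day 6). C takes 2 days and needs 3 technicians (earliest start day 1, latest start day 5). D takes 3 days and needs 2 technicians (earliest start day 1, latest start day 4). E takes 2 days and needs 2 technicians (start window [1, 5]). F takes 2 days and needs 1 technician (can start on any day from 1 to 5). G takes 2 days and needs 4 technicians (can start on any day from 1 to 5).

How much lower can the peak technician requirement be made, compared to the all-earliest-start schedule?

Early-start peak: d1:15  d2:12  d3:2  d4:0  d5:0  d6:0 ⇒ 15.
Leveled (A@1, B@1, C@3, D@2, E@1, F@5, G@5): d1:5  d2:4  d3:5  d4:5  d5:5  d6:5 ⇒ 5.
Reduction 15 − 5 = 10.

10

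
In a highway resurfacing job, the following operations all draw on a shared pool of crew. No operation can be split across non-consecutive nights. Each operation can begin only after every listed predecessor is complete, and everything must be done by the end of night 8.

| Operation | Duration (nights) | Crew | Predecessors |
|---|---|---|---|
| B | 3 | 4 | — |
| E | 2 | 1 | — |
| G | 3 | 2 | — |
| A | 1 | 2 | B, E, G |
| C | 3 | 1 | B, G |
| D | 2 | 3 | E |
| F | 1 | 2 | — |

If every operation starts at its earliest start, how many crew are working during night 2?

At early start, night 2 has: B, E, G.
Demand: 4 + 1 + 2 = 7.

7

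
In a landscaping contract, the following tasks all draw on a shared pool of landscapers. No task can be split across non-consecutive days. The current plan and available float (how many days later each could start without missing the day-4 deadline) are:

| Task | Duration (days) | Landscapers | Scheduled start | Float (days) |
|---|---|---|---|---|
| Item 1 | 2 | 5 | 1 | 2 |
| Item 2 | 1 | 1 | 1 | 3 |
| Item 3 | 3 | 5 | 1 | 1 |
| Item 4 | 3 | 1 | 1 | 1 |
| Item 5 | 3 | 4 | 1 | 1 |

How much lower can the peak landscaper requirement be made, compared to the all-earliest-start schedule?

1

Early-start peak: d1:16  d2:15  d3:10  d4:0 ⇒ 16.
Leveled (Item 1@1, Item 2@1, Item 3@1, Item 4@1, Item 5@2): d1:12  d2:15  d3:10  d4:4 ⇒ 15.
Reduction 16 − 15 = 1.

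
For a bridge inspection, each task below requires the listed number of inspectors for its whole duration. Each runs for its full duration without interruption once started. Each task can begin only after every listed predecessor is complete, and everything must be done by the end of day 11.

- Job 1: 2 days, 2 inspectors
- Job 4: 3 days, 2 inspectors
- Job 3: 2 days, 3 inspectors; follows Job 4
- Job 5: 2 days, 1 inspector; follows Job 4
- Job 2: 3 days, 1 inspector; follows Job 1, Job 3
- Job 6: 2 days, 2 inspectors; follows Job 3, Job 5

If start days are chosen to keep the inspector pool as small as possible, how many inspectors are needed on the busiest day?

3

Early-start (Job 1@1, Job 4@1, Job 3@4, Job 5@4, Job 2@6, Job 6@6) gives peak 4: d1:4  d2:4  d3:2  d4:4  d5:4  d6:3  d7:3  d8:1  d9:0  d10:0  d11:0.
Shift Job 4→3, Job 3→6, Job 5→8, Job 2→8, Job 6→10.
Schedule Job 1@1, Job 4@3, Job 3@6, Job 5@8, Job 2@8, Job 6@10: d1:2  d2:2  d3:2  d4:2  d5:2  d6:3  d7:3  d8:2  d9:2  d10:3  d11:2 — peak 3.
Total inspector-days = 25 over 11 days ⇒ peak ≥ ⌈25/11⌉ = 3, so 3 is optimal.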